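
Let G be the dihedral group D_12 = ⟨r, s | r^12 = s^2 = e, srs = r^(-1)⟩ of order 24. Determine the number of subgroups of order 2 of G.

|G| = 24 and 2 | 24, so subgroups of order 2 are possible by Lagrange.
The subgroups of order 2 are: {e, r^10s}; {e, r^11s}; {e, r^2s}; {e, r^3s}; … (13 in all).
So G has 13 subgroups of order 2.

13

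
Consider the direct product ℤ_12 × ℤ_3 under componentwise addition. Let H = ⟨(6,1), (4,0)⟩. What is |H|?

|⟨(6,1)⟩| = 6 and |⟨(4,0)⟩| = 3, so |H| is a multiple of lcm(6, 3) = 6 and divides |G| = 36.
Closing under the operation: H = {(0,0), (0,1), (0,2), (2,0), (2,1), (2,2), (4,0), (4,1), (4,2), (6,0), (6,1), (6,2), (8,0), (8,1), (8,2), (10,0), (10,1), (10,2)}, so |H| = 18.

18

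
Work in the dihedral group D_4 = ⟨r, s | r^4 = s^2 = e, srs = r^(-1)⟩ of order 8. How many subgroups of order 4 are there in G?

3

|G| = 8 and 4 | 8, so subgroups of order 4 are possible by Lagrange.
The subgroups of order 4 are: {e, r, r^2, r^3}; {e, r^2, s, r^2s}; {e, r^2, rs, r^3s}.
So G has 3 subgroups of order 4.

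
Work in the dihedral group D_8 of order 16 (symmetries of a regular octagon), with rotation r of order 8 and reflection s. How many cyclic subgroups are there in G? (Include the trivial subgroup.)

12

A cyclic subgroup of order d is generated by each of its φ(d) elements of order d, so the cyclic subgroups of order d number (#elements of order d)/φ(d).
Cyclic subgroups by order — order 1: 1; order 2: 9; order 4: 1; order 8: 1.
Total: 12.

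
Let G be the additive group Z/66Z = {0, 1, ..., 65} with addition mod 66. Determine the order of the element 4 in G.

33

In Z/66Z, the order of an element a is n/gcd(a, n).
gcd(4, 66) = 2, so |⟨4⟩| = 66/2 = 33.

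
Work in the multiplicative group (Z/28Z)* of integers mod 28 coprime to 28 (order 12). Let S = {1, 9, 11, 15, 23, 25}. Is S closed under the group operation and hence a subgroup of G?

Yes

|S| = 6 divides |G| = 12, consistent with Lagrange.
S contains the identity, every element's inverse is in S, and S is closed under ·: it is a subgroup.
In fact S = ⟨23⟩.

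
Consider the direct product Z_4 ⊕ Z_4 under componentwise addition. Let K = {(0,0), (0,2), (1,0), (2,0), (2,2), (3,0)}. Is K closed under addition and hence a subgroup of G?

No

|K| = 6 does not divide |G| = 16, so by Lagrange K is not a subgroup.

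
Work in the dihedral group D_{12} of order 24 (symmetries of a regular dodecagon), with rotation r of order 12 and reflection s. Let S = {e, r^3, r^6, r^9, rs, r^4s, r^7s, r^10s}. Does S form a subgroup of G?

Yes

|S| = 8 divides |G| = 24, consistent with Lagrange.
S contains the identity, every element's inverse is in S, and S is closed under ·: it is a subgroup.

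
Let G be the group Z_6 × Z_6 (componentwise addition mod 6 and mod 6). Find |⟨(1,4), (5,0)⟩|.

18

|⟨(1,4)⟩| = 6 and |⟨(5,0)⟩| = 6, so |H| is a multiple of lcm(6, 6) = 6 and divides |G| = 36.
Closing under the operation: H = {(0,0), (0,2), (0,4), (1,0), (1,2), (1,4), (2,0), (2,2), (2,4), (3,0), (3,2), (3,4), (4,0), (4,2), (4,4), (5,0), (5,2), (5,4)}, so |H| = 18.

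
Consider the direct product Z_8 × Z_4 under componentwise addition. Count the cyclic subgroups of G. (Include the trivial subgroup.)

14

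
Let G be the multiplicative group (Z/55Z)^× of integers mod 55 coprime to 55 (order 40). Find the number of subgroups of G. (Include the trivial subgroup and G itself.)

16

|G| = 40, so by Lagrange every subgroup order divides 40. Divisors: 1, 2, 4, 5, 8, 10, 20, 40.
Subgroups by order — order 1: 1; order 2: 3; order 4: 3; order 5: 1; order 8: 1; order 10: 3; order 20: 3; order 40: 1.
Total: 1 + 3 + 3 + 1 + 1 + 3 + 3 + 1 = 16.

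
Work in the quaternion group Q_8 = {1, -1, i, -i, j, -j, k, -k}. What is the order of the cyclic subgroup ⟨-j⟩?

Computing powers of -j: the smallest k with (-j)^k = e is k = 4.

4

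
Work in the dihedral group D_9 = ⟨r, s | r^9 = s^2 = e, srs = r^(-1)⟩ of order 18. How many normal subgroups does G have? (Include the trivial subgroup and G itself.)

4

G has 16 subgroups. Checking conjugation-invariance by order — order 1: 1/1 normal; order 2: 0/9 normal; order 3: 1/1 normal; order 6: 0/3 normal; order 9: 1/1 normal; order 18: 1/1 normal.
Total normal subgroups: 4.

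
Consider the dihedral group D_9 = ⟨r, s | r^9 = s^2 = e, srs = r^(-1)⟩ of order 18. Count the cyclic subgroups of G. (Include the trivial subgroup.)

12

Each element a generates a cyclic subgroup ⟨a⟩; distinct elements may generate the same one (a cyclic group of order d has φ(d) generators).
Cyclic subgroups by order — order 1: 1; order 2: 9; order 3: 1; order 9: 1.
Total: 12.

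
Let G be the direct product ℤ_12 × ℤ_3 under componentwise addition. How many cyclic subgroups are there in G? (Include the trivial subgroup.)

15

Each element a generates a cyclic subgroup ⟨a⟩; distinct elements may generate the same one (a cyclic group of order d has φ(d) generators).
Cyclic subgroups by order — order 1: 1; order 2: 1; order 3: 4; order 4: 1; order 6: 4; order 12: 4.
Total: 15.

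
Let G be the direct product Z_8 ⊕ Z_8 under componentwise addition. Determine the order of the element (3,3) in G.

8

The order of (3,3) in Z_8 × Z_8 is lcm(ord(3) in Z_8, ord(3) in Z_8).
ord(3) = 8 and ord(3) = 8, so |⟨(3,3)⟩| = lcm(8, 8) = 8.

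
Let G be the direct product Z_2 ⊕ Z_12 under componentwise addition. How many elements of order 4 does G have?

An element (a,b) has order lcm(ord(a), ord(b)); count pairs with lcm equal to 4.
Enumerating gives 4 such elements.

4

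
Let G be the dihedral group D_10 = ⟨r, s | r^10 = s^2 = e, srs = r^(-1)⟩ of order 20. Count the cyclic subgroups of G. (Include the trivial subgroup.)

A cyclic subgroup of order d is generated by each of its φ(d) elements of order d, so the cyclic subgroups of order d number (#elements of order d)/φ(d).
Cyclic subgroups by order — order 1: 1; order 2: 11; order 5: 1; order 10: 1.
Total: 14.

14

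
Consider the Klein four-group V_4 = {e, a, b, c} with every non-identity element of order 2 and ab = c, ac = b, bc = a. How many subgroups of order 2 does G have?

3

|G| = 4 and 2 | 4, so subgroups of order 2 are possible by Lagrange.
The subgroups of order 2 are: {e, a}; {e, b}; {e, c}.
So G has 3 subgroups of order 2.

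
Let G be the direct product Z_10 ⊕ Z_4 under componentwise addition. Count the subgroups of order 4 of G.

3

|G| = 40 and 4 | 40, so subgroups of order 4 are possible by Lagrange.
The subgroups of order 4 are: {(0,0), (0,1), (0,2), (0,3)}; {(0,0), (0,2), (5,0), (5,2)}; {(0,0), (0,2), (5,1), (5,3)}.
So G has 3 subgroups of order 4.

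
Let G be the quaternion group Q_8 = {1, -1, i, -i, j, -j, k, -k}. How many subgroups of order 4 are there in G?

3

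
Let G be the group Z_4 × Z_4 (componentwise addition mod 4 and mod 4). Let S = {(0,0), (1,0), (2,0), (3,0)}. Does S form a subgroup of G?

|S| = 4 divides |G| = 16, consistent with Lagrange.
S contains the identity, every element's inverse is in S, and S is closed under +: it is a subgroup.
In fact S = ⟨(1,0)⟩.

Yes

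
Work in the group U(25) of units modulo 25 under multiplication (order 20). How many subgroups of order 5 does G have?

|G| = 20 and 5 | 20, so subgroups of order 5 are possible by Lagrange.
The subgroups of order 5 are: {1, 6, 11, 16, 21}.
So G has 1 subgroup of order 5.

1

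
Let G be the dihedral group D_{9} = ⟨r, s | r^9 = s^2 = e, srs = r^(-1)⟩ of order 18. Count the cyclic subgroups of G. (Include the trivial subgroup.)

12

Group the elements of G by the cyclic subgroup they generate; each cyclic subgroup of order d accounts for φ(d) elements.
Cyclic subgroups by order — order 1: 1; order 2: 9; order 3: 1; order 9: 1.
Total: 12.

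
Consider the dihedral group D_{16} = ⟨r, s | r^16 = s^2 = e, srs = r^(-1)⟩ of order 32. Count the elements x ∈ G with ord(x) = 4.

2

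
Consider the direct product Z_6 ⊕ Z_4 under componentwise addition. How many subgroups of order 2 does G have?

3

|G| = 24 and 2 | 24, so subgroups of order 2 are possible by Lagrange.
The subgroups of order 2 are: {(0,0), (0,2)}; {(0,0), (3,0)}; {(0,0), (3,2)}.
So G has 3 subgroups of order 2.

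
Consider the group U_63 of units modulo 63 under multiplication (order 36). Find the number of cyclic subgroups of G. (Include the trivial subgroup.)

20

Each element a generates a cyclic subgroup ⟨a⟩; distinct elements may generate the same one (a cyclic group of order d has φ(d) generators).
Cyclic subgroups by order — order 1: 1; order 2: 3; order 3: 4; order 6: 12.
Total: 20.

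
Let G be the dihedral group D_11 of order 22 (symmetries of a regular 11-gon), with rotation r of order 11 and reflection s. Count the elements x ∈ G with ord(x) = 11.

10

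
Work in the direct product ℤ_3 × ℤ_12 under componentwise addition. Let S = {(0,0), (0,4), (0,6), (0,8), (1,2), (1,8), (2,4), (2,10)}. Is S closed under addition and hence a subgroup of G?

No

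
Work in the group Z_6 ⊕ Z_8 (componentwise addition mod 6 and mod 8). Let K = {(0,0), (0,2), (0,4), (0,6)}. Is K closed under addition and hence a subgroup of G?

Yes

|K| = 4 divides |G| = 48, consistent with Lagrange.
K contains the identity, every element's inverse is in K, and K is closed under +: it is a subgroup.
In fact K = ⟨(0,2)⟩.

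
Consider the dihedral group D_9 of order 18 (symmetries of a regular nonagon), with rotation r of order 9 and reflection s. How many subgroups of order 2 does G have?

|G| = 18 and 2 | 18, so subgroups of order 2 are possible by Lagrange.
The subgroups of order 2 are: {e, r^2s}; {e, r^3s}; {e, r^4s}; {e, r^5s}; … (9 in all).
So G has 9 subgroups of order 2.

9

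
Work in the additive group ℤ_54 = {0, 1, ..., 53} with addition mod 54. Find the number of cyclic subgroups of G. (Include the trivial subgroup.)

A cyclic subgroup of order d is generated by each of its φ(d) elements of order d, so the cyclic subgroups of order d number (#elements of order d)/φ(d).
Cyclic subgroups by order — order 1: 1; order 2: 1; order 3: 1; order 6: 1; order 9: 1; order 18: 1; order 27: 1; order 54: 1.
Total: 8.

8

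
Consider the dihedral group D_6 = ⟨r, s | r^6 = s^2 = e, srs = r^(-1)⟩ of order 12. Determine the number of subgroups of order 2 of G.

7

|G| = 12 and 2 | 12, so subgroups of order 2 are possible by Lagrange.
The subgroups of order 2 are: {e, r^2s}; {e, r^3}; {e, r^3s}; {e, r^4s}; … (7 in all).
So G has 7 subgroups of order 2.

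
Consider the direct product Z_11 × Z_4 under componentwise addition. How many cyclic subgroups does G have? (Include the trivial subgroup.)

6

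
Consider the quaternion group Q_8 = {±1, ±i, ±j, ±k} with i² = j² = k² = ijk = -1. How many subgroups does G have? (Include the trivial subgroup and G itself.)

6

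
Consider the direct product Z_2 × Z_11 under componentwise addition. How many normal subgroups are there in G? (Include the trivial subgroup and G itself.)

4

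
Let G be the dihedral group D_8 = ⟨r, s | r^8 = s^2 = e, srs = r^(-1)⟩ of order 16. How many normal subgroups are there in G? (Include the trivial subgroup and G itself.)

7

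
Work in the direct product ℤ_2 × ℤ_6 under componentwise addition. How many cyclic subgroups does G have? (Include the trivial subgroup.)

8

Each element a generates a cyclic subgroup ⟨a⟩; distinct elements may generate the same one (a cyclic group of order d has φ(d) generators).
Cyclic subgroups by order — order 1: 1; order 2: 3; order 3: 1; order 6: 3.
Total: 8.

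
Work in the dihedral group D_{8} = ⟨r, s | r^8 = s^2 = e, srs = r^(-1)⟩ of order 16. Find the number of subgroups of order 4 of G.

5

|G| = 16 and 4 | 16, so subgroups of order 4 are possible by Lagrange.
The subgroups of order 4 are: {e, r^2, r^4, r^6}; {e, r^4, r^2s, r^6s}; {e, r^4, r^3s, r^7s}; {e, r^4, s, r^4s}; … (5 in all).
So G has 5 subgroups of order 4.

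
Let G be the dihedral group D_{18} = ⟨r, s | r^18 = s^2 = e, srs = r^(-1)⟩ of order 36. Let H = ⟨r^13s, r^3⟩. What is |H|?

|⟨r^13s⟩| = 2 and |⟨r^3⟩| = 6, so |H| is a multiple of lcm(2, 6) = 6 and divides |G| = 36.
Closing under the operation: H = {e, r^3, r^6, r^9, r^12, r^15, rs, r^4s, r^7s, r^10s, r^13s, r^16s}, so |H| = 12.

12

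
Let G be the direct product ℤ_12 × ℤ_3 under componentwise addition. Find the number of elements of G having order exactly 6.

8

An element (a,b) has order lcm(ord(a), ord(b)); count pairs with lcm equal to 6.
Enumerating gives 8 such elements.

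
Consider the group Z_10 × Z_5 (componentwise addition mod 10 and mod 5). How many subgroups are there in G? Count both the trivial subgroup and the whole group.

16

|G| = 50, so by Lagrange every subgroup order divides 50. Divisors: 1, 2, 5, 10, 25, 50.
Subgroups by order — order 1: 1; order 2: 1; order 5: 6; order 10: 6; order 25: 1; order 50: 1.
Total: 1 + 1 + 6 + 6 + 1 + 1 = 16.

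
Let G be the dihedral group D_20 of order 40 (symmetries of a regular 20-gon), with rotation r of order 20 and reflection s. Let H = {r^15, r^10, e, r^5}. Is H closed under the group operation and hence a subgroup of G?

|H| = 4 divides |G| = 40, consistent with Lagrange.
H contains the identity, every element's inverse is in H, and H is closed under ·: it is a subgroup.
In fact H = ⟨r^15⟩.

Yes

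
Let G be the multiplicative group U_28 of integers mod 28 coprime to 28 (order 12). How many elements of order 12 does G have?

No element of G has order 12 (even though 12 | 12).

0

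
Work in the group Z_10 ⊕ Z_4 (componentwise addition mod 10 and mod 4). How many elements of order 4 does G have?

An element (a,b) has order lcm(ord(a), ord(b)); count pairs with lcm equal to 4.
Enumerating gives 4 such elements.

4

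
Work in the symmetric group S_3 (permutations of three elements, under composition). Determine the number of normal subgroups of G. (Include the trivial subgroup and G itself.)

G has 6 subgroups. Checking conjugation-invariance by order — order 1: 1/1 normal; order 2: 0/3 normal; order 3: 1/1 normal; order 6: 1/1 normal.
Total normal subgroups: 3.

3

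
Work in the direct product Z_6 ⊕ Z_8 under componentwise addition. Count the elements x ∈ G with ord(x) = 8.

An element (a,b) has order lcm(ord(a), ord(b)); count pairs with lcm equal to 8.
Enumerating gives 8 such elements.

8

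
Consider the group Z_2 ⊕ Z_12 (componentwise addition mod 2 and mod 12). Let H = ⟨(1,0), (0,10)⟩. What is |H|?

|⟨(1,0)⟩| = 2 and |⟨(0,10)⟩| = 6, so |H| is a multiple of lcm(2, 6) = 6 and divides |G| = 24.
Closing under the operation: H = {(0,0), (0,2), (0,4), (0,6), (0,8), (0,10), (1,0), (1,2), (1,4), (1,6), (1,8), (1,10)}, so |H| = 12.

12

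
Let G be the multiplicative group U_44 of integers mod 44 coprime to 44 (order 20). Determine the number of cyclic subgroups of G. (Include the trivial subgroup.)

8

Group the elements of G by the cyclic subgroup they generate; each cyclic subgroup of order d accounts for φ(d) elements.
Cyclic subgroups by order — order 1: 1; order 2: 3; order 5: 1; order 10: 3.
Total: 8.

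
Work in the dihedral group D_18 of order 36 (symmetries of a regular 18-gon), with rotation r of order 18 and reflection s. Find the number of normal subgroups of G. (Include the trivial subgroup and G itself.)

G has 45 subgroups. Checking conjugation-invariance by order — order 1: 1/1 normal; order 2: 1/19 normal; order 3: 1/1 normal; order 4: 0/9 normal; order 6: 1/7 normal; order 9: 1/1 normal; order 12: 0/3 normal; order 18: 3/3 normal; order 36: 1/1 normal.
Total normal subgroups: 9.

9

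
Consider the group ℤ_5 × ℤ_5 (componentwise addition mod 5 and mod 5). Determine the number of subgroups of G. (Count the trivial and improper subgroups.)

|G| = 25, so by Lagrange every subgroup order divides 25. Divisors: 1, 5, 25.
Subgroups by order — order 1: 1; order 5: 6; order 25: 1.
Total: 1 + 6 + 1 = 8.

8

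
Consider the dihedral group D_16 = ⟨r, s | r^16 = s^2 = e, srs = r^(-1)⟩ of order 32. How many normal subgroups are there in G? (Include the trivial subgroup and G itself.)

G has 36 subgroups. Checking conjugation-invariance by order — order 1: 1/1 normal; order 2: 1/17 normal; order 4: 1/9 normal; order 8: 1/5 normal; order 16: 3/3 normal; order 32: 1/1 normal.
Total normal subgroups: 8.

8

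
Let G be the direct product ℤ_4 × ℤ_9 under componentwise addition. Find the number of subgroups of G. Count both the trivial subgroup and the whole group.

9

|G| = 36, so by Lagrange every subgroup order divides 36. Divisors: 1, 2, 3, 4, 6, 9, 12, 18, 36.
Subgroups by order — order 1: 1; order 2: 1; order 3: 1; order 4: 1; order 6: 1; order 9: 1; order 12: 1; order 18: 1; order 36: 1.
Total: 1 + 1 + 1 + 1 + 1 + 1 + 1 + 1 + 1 = 9.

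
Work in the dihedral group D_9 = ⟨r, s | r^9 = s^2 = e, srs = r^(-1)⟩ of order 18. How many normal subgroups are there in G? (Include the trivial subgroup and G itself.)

G has 16 subgroups. Checking conjugation-invariance by order — order 1: 1/1 normal; order 2: 0/9 normal; order 3: 1/1 normal; order 6: 0/3 normal; order 9: 1/1 normal; order 18: 1/1 normal.
Total normal subgroups: 4.

4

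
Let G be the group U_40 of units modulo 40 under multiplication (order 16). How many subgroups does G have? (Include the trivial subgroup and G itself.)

27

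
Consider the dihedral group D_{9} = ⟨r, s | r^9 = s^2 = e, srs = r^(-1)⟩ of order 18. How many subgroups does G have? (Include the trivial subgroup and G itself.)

|G| = 18, so by Lagrange every subgroup order divides 18. Divisors: 1, 2, 3, 6, 9, 18.
Subgroups by order — order 1: 1; order 2: 9; order 3: 1; order 6: 3; order 9: 1; order 18: 1.
Total: 1 + 9 + 1 + 3 + 1 + 1 = 16.

16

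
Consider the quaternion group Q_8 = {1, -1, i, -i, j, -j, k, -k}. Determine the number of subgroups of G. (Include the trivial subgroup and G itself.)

6

|G| = 8, so by Lagrange every subgroup order divides 8. Divisors: 1, 2, 4, 8.
Subgroups by order — order 1: 1; order 2: 1; order 4: 3; order 8: 1.
Total: 1 + 1 + 3 + 1 = 6.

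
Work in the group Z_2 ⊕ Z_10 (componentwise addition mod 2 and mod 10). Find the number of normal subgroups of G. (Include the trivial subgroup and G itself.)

10

G is abelian, so every subgroup is normal.
G has 10 subgroups in total, hence 10 normal subgroups.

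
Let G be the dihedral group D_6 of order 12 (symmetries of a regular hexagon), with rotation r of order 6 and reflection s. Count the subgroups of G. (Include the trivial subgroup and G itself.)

|G| = 12, so by Lagrange every subgroup order divides 12. Divisors: 1, 2, 3, 4, 6, 12.
Subgroups by order — order 1: 1; order 2: 7; order 3: 1; order 4: 3; order 6: 3; order 12: 1.
Total: 1 + 7 + 1 + 3 + 3 + 1 = 16.

16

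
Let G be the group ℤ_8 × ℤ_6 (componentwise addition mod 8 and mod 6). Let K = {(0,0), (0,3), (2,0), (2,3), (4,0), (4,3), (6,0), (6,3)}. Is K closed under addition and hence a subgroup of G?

Yes

|K| = 8 divides |G| = 48, consistent with Lagrange.
K contains the identity, every element's inverse is in K, and K is closed under +: it is a subgroup.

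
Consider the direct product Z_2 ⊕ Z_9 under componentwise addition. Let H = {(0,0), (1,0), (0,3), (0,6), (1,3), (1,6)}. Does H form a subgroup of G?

Yes

|H| = 6 divides |G| = 18, consistent with Lagrange.
H contains the identity, every element's inverse is in H, and H is closed under +: it is a subgroup.
In fact H = ⟨(1,6)⟩.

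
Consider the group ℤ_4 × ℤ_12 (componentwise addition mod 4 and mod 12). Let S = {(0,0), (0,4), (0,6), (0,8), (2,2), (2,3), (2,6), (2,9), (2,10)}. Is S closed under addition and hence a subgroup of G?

|S| = 9 does not divide |G| = 48, so by Lagrange S is not a subgroup.

No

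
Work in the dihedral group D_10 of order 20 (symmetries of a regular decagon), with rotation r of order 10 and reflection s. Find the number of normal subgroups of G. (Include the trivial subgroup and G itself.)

G has 22 subgroups. Checking conjugation-invariance by order — order 1: 1/1 normal; order 2: 1/11 normal; order 4: 0/5 normal; order 5: 1/1 normal; order 10: 3/3 normal; order 20: 1/1 normal.
Total normal subgroups: 7.

7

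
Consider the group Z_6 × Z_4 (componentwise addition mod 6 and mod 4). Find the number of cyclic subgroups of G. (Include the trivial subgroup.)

A cyclic subgroup of order d is generated by each of its φ(d) elements of order d, so the cyclic subgroups of order d number (#elements of order d)/φ(d).
Cyclic subgroups by order — order 1: 1; order 2: 3; order 3: 1; order 4: 2; order 6: 3; order 12: 2.
Total: 12.

12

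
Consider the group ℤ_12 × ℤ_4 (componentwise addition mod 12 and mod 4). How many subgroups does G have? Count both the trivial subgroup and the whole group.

|G| = 48, so by Lagrange every subgroup order divides 48. Divisors: 1, 2, 3, 4, 6, 8, 12, 16, 24, 48.
Subgroups by order — order 1: 1; order 2: 3; order 3: 1; order 4: 7; order 6: 3; order 8: 3; order 12: 7; order 16: 1; order 24: 3; order 48: 1.
Total: 1 + 3 + 1 + 7 + 3 + 3 + 7 + 1 + 3 + 1 = 30.

30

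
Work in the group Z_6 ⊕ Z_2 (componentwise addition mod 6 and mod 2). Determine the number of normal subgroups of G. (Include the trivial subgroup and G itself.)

G is abelian, so every subgroup is normal.
G has 10 subgroups in total, hence 10 normal subgroups.

10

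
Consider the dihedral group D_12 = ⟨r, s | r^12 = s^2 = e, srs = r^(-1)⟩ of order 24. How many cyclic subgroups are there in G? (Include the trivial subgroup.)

18

Each element a generates a cyclic subgroup ⟨a⟩; distinct elements may generate the same one (a cyclic group of order d has φ(d) generators).
Cyclic subgroups by order — order 1: 1; order 2: 13; order 3: 1; order 4: 1; order 6: 1; order 12: 1.
Total: 18.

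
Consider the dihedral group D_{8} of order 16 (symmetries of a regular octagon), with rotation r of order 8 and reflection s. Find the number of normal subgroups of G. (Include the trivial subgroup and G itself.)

G has 19 subgroups. Checking conjugation-invariance by order — order 1: 1/1 normal; order 2: 1/9 normal; order 4: 1/5 normal; order 8: 3/3 normal; order 16: 1/1 normal.
Total normal subgroups: 7.

7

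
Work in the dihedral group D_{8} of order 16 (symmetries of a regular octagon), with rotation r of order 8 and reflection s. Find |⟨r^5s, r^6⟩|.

8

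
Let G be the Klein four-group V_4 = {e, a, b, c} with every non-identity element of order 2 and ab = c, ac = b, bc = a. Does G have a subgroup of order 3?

No

3 does not divide |G| = 4, so by Lagrange no subgroup of order 3 exists.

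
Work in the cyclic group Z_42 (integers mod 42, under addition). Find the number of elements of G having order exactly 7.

In a cyclic group of order 42, the number of elements of order d (for d | 42) is φ(d).
φ(7) = 6.

6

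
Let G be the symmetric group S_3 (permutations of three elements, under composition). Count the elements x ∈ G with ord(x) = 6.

0

No element of G has order 6 (even though 6 | 6).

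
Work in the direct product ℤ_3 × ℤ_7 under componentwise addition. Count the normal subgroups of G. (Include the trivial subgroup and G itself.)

4

G is abelian, so every subgroup is normal.
G has 4 subgroups in total, hence 4 normal subgroups.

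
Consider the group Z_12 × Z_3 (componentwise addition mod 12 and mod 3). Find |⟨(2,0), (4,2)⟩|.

|⟨(2,0)⟩| = 6 and |⟨(4,2)⟩| = 3, so |H| is a multiple of lcm(6, 3) = 6 and divides |G| = 36.
Closing under the operation: H = {(0,0), (0,1), (0,2), (2,0), (2,1), (2,2), (4,0), (4,1), (4,2), (6,0), (6,1), (6,2), (8,0), (8,1), (8,2), (10,0), (10,1), (10,2)}, so |H| = 18.

18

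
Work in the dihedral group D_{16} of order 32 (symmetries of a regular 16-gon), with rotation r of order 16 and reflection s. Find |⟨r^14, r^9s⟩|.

16

|⟨r^14⟩| = 8 and |⟨r^9s⟩| = 2, so |H| is a multiple of lcm(8, 2) = 8 and divides |G| = 32.
Closing under the operation: H = {e, r^2, r^4, r^6, r^8, r^10, r^12, r^14, rs, r^3s, r^5s, r^7s, r^9s, r^11s, r^13s, r^15s}, so |H| = 16.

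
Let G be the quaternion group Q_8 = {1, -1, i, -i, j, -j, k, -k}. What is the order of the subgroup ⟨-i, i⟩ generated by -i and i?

|⟨-i⟩| = 4 and |⟨i⟩| = 4, so |H| is a multiple of lcm(4, 4) = 4 and divides |G| = 8.
Closing under the operation: H = {1, -1, i, -i}, so |H| = 4.

4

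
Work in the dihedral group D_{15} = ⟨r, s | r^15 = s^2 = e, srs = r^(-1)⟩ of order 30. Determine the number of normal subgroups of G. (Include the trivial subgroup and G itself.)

5

G has 28 subgroups. Checking conjugation-invariance by order — order 1: 1/1 normal; order 2: 0/15 normal; order 3: 1/1 normal; order 5: 1/1 normal; order 6: 0/5 normal; order 10: 0/3 normal; order 15: 1/1 normal; order 30: 1/1 normal.
Total normal subgroups: 5.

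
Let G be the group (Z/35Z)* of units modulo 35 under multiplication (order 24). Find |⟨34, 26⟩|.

|⟨34⟩| = 2 and |⟨26⟩| = 6, so |H| is a multiple of lcm(2, 6) = 6 and divides |G| = 24.
Closing under the operation: H = {1, 4, 6, 9, 11, 16, 19, 24, 26, 29, 31, 34}, so |H| = 12.

12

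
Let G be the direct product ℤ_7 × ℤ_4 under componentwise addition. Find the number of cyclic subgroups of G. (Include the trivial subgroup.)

Group the elements of G by the cyclic subgroup they generate; each cyclic subgroup of order d accounts for φ(d) elements.
Cyclic subgroups by order — order 1: 1; order 2: 1; order 4: 1; order 7: 1; order 14: 1; order 28: 1.
Total: 6.

6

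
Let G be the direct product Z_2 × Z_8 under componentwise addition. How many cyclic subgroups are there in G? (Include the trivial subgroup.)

8

Each element a generates a cyclic subgroup ⟨a⟩; distinct elements may generate the same one (a cyclic group of order d has φ(d) generators).
Cyclic subgroups by order — order 1: 1; order 2: 3; order 4: 2; order 8: 2.
Total: 8.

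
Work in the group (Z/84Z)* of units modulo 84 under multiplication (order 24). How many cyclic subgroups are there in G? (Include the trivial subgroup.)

16

Each element a generates a cyclic subgroup ⟨a⟩; distinct elements may generate the same one (a cyclic group of order d has φ(d) generators).
Cyclic subgroups by order — order 1: 1; order 2: 7; order 3: 1; order 6: 7.
Total: 16.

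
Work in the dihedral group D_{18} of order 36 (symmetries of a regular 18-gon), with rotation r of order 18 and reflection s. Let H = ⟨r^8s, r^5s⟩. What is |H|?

12

|⟨r^8s⟩| = 2 and |⟨r^5s⟩| = 2, so |H| is a multiple of lcm(2, 2) = 2 and divides |G| = 36.
Closing under the operation: H = {e, r^3, r^6, r^9, r^12, r^15, r^2s, r^5s, r^8s, r^11s, r^14s, r^17s}, so |H| = 12.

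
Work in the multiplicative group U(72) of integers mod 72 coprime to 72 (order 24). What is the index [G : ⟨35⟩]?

12

|⟨35⟩| = 2 and |G| = 24.
By Lagrange, [G : H] = |G|/|H| = 24/2 = 12.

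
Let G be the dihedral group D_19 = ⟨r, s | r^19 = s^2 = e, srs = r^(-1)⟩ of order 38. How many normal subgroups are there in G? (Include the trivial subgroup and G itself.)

G has 22 subgroups. Checking conjugation-invariance by order — order 1: 1/1 normal; order 2: 0/19 normal; order 19: 1/1 normal; order 38: 1/1 normal.
Total normal subgroups: 3.

3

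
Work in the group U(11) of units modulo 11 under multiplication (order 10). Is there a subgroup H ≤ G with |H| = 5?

5 | 10. A subgroup of order 5 is {1, 3, 4, 5, 9}.

Yes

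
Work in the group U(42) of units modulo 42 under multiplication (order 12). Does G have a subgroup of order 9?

9 does not divide |G| = 12, so by Lagrange no subgroup of order 9 exists.

No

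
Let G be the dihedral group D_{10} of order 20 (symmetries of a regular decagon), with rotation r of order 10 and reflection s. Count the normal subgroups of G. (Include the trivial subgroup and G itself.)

7

G has 22 subgroups. Checking conjugation-invariance by order — order 1: 1/1 normal; order 2: 1/11 normal; order 4: 0/5 normal; order 5: 1/1 normal; order 10: 3/3 normal; order 20: 1/1 normal.
Total normal subgroups: 7.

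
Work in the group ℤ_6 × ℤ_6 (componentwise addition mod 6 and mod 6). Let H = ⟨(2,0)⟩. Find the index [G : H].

12

|⟨(2,0)⟩| = 3 and |G| = 36.
By Lagrange, [G : H] = |G|/|H| = 36/3 = 12.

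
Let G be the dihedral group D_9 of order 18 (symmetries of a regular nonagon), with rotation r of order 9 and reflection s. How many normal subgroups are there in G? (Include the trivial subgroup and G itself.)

4

G has 16 subgroups. Checking conjugation-invariance by order — order 1: 1/1 normal; order 2: 0/9 normal; order 3: 1/1 normal; order 6: 0/3 normal; order 9: 1/1 normal; order 18: 1/1 normal.
Total normal subgroups: 4.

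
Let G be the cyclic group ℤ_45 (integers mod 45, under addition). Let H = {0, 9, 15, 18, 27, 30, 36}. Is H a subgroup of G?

No

|H| = 7 does not divide |G| = 45, so by Lagrange H is not a subgroup.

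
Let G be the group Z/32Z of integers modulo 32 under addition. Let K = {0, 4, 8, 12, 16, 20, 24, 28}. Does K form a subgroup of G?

Yes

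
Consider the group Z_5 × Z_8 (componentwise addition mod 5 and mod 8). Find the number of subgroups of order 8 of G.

1

|G| = 40 and 8 | 40, so subgroups of order 8 are possible by Lagrange.
The subgroups of order 8 are: {(0,0), (0,1), (0,2), (0,3), (0,4), (0,5), (0,6), (0,7)}.
So G has 1 subgroup of order 8.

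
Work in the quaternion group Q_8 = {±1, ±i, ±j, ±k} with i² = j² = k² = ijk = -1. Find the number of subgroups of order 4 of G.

|G| = 8 and 4 | 8, so subgroups of order 4 are possible by Lagrange.
The subgroups of order 4 are: {1, -1, i, -i}; {1, -1, j, -j}; {1, -1, k, -k}.
So G has 3 subgroups of order 4.

3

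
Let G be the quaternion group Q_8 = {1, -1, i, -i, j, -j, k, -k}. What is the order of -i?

Computing powers of -i: the smallest k with (-i)^k = e is k = 4.

4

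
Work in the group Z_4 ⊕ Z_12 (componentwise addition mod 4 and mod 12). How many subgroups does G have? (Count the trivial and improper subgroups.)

30

|G| = 48, so by Lagrange every subgroup order divides 48. Divisors: 1, 2, 3, 4, 6, 8, 12, 16, 24, 48.
Subgroups by order — order 1: 1; order 2: 3; order 3: 1; order 4: 7; order 6: 3; order 8: 3; order 12: 7; order 16: 1; order 24: 3; order 48: 1.
Total: 1 + 3 + 1 + 7 + 3 + 3 + 7 + 1 + 3 + 1 = 30.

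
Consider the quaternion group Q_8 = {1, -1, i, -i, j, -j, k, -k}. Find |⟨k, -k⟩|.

4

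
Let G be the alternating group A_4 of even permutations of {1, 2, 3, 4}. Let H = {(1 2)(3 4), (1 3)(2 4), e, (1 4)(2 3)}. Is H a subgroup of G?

Yes

|H| = 4 divides |G| = 12, consistent with Lagrange.
H contains the identity, every element's inverse is in H, and H is closed under ∘: it is a subgroup.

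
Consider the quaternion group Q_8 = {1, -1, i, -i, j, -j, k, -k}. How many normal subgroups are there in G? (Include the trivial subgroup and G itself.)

G has 6 subgroups. Checking conjugation-invariance by order — order 1: 1/1 normal; order 2: 1/1 normal; order 4: 3/3 normal; order 8: 1/1 normal.
Total normal subgroups: 6.

6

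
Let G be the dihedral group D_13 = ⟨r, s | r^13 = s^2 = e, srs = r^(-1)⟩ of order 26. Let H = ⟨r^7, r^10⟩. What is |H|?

13

|⟨r^7⟩| = 13 and |⟨r^10⟩| = 13, so |H| is a multiple of lcm(13, 13) = 13 and divides |G| = 26.
Closing under the operation: H = {e, r, r^2, r^3, r^4, r^5, r^6, r^7, r^8, r^9, r^10, r^11, r^12}, so |H| = 13.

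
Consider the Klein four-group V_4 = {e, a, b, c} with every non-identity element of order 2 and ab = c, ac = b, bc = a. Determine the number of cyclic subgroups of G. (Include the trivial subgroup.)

A cyclic subgroup of order d is generated by each of its φ(d) elements of order d, so the cyclic subgroups of order d number (#elements of order d)/φ(d).
Cyclic subgroups by order — order 1: 1; order 2: 3.
Total: 4.

4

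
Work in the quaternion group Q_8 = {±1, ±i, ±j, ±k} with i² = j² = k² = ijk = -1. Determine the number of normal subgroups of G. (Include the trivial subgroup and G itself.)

G has 6 subgroups. Checking conjugation-invariance by order — order 1: 1/1 normal; order 2: 1/1 normal; order 4: 3/3 normal; order 8: 1/1 normal.
Total normal subgroups: 6.

6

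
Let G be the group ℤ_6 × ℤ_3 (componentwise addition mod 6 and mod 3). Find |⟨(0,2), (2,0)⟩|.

9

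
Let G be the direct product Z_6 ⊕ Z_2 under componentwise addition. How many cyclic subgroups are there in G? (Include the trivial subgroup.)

8

A cyclic subgroup of order d is generated by each of its φ(d) elements of order d, so the cyclic subgroups of order d number (#elements of order d)/φ(d).
Cyclic subgroups by order — order 1: 1; order 2: 3; order 3: 1; order 6: 3.
Total: 8.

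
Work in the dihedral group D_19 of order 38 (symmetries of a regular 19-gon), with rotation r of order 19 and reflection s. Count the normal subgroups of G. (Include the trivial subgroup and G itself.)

G has 22 subgroups. Checking conjugation-invariance by order — order 1: 1/1 normal; order 2: 0/19 normal; order 19: 1/1 normal; order 38: 1/1 normal.
Total normal subgroups: 3.

3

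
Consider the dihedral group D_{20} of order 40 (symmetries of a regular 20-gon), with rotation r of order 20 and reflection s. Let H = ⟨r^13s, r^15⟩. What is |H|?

|⟨r^13s⟩| = 2 and |⟨r^15⟩| = 4, so |H| is a multiple of lcm(2, 4) = 4 and divides |G| = 40.
Closing under the operation: H = {e, r^5, r^10, r^15, r^3s, r^8s, r^13s, r^18s}, so |H| = 8.

8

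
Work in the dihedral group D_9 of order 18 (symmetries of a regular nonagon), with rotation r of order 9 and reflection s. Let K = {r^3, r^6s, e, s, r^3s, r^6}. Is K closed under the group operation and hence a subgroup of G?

Yes

|K| = 6 divides |G| = 18, consistent with Lagrange.
K contains the identity, every element's inverse is in K, and K is closed under ·: it is a subgroup.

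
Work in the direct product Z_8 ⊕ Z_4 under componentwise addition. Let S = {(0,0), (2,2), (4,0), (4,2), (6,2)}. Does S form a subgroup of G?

No

|S| = 5 does not divide |G| = 32, so by Lagrange S is not a subgroup.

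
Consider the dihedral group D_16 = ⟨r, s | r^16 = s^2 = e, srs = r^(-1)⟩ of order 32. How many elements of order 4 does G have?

2

The elements of order 4 are: r^4, r^12.
That's 2.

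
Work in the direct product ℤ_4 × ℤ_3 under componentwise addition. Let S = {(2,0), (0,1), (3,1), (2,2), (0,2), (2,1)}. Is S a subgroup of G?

The identity (0,0) ∉ S, so S is not a subgroup.

No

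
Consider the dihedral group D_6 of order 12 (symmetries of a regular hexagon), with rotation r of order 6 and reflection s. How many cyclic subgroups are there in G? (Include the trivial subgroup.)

10

Group the elements of G by the cyclic subgroup they generate; each cyclic subgroup of order d accounts for φ(d) elements.
Cyclic subgroups by order — order 1: 1; order 2: 7; order 3: 1; order 6: 1.
Total: 10.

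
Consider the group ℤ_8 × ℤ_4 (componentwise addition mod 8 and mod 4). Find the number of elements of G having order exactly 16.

An element (a,b) has order lcm(ord(a), ord(b)); count pairs with lcm equal to 16.
Enumerating gives 0 such elements.

0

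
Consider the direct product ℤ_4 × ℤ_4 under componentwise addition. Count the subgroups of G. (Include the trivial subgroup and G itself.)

15

|G| = 16, so by Lagrange every subgroup order divides 16. Divisors: 1, 2, 4, 8, 16.
Subgroups by order — order 1: 1; order 2: 3; order 4: 7; order 8: 3; order 16: 1.
Total: 1 + 3 + 7 + 3 + 1 = 15.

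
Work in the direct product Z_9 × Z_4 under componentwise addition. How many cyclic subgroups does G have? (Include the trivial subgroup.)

Group the elements of G by the cyclic subgroup they generate; each cyclic subgroup of order d accounts for φ(d) elements.
Cyclic subgroups by order — order 1: 1; order 2: 1; order 3: 1; order 4: 1; order 6: 1; order 9: 1; order 12: 1; order 18: 1; order 36: 1.
Total: 9.

9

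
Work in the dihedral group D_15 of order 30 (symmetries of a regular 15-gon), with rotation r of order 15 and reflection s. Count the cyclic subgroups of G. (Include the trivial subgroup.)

19

A cyclic subgroup of order d is generated by each of its φ(d) elements of order d, so the cyclic subgroups of order d number (#elements of order d)/φ(d).
Cyclic subgroups by order — order 1: 1; order 2: 15; order 3: 1; order 5: 1; order 15: 1.
Total: 19.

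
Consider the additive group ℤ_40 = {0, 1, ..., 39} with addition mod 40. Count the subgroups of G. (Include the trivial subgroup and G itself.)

8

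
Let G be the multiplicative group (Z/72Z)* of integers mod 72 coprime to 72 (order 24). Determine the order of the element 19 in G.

2

Compute successive powers of 19 mod 72: 19, 1; 19^2 ≡ 1 (mod 72).
So |⟨19⟩| = 2.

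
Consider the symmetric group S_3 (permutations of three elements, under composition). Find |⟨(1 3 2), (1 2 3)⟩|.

|⟨(1 3 2)⟩| = 3 and |⟨(1 2 3)⟩| = 3, so |H| is a multiple of lcm(3, 3) = 3 and divides |G| = 6.
Closing under the operation: H = {e, (1 2 3), (1 3 2)}, so |H| = 3.

3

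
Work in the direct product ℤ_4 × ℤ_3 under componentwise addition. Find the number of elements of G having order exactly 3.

An element (a,b) has order lcm(ord(a), ord(b)); count pairs with lcm equal to 3.
Enumerating gives 2 such elements.

2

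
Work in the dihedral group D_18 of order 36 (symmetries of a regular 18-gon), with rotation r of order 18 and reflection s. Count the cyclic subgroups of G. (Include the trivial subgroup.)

Group the elements of G by the cyclic subgroup they generate; each cyclic subgroup of order d accounts for φ(d) elements.
Cyclic subgroups by order — order 1: 1; order 2: 19; order 3: 1; order 6: 1; order 9: 1; order 18: 1.
Total: 24.

24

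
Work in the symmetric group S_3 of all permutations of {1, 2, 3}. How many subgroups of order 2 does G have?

3

|G| = 6 and 2 | 6, so subgroups of order 2 are possible by Lagrange.
The subgroups of order 2 are: {e, (1 2)}; {e, (1 3)}; {e, (2 3)}.
So G has 3 subgroups of order 2.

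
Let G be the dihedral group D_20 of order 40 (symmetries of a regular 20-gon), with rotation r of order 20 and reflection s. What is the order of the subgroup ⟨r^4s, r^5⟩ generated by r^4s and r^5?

8

|⟨r^4s⟩| = 2 and |⟨r^5⟩| = 4, so |H| is a multiple of lcm(2, 4) = 4 and divides |G| = 40.
Closing under the operation: H = {e, r^5, r^10, r^15, r^4s, r^9s, r^14s, r^19s}, so |H| = 8.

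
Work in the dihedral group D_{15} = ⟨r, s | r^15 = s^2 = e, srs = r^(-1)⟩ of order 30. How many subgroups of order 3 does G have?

|G| = 30 and 3 | 30, so subgroups of order 3 are possible by Lagrange.
The subgroups of order 3 are: {e, r^5, r^10}.
So G has 1 subgroup of order 3.

1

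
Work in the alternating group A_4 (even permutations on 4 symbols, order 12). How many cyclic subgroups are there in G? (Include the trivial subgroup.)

Group the elements of G by the cyclic subgroup they generate; each cyclic subgroup of order d accounts for φ(d) elements.
Cyclic subgroups by order — order 1: 1; order 2: 3; order 3: 4.
Total: 8.

8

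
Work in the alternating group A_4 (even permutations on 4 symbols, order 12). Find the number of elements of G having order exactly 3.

The elements of order 3 are: (2 3 4), (2 4 3), (1 2 3), (1 2 4), (1 3 2), (1 3 4), (1 4 2), (1 4 3).
That's 8.

8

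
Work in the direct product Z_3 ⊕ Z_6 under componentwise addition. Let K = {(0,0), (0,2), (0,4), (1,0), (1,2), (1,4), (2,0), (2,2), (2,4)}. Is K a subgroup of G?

|K| = 9 divides |G| = 18, consistent with Lagrange.
K contains the identity, every element's inverse is in K, and K is closed under +: it is a subgroup.

Yes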